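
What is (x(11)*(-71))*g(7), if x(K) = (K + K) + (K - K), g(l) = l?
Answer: -10934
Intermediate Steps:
x(K) = 2*K (x(K) = 2*K + 0 = 2*K)
(x(11)*(-71))*g(7) = ((2*11)*(-71))*7 = (22*(-71))*7 = -1562*7 = -10934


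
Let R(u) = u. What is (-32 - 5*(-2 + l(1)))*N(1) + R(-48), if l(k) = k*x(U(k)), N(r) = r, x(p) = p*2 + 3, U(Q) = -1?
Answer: -75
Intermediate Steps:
x(p) = 3 + 2*p (x(p) = 2*p + 3 = 3 + 2*p)
l(k) = k (l(k) = k*(3 + 2*(-1)) = k*(3 - 2) = k*1 = k)
(-32 - 5*(-2 + l(1)))*N(1) + R(-48) = (-32 - 5*(-2 + 1))*1 - 48 = (-32 - 5*(-1))*1 - 48 = (-32 + 5)*1 - 48 = -27*1 - 48 = -27 - 48 = -75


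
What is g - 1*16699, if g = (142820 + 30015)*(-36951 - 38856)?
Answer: -13102119544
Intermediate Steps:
g = -13102102845 (g = 172835*(-75807) = -13102102845)
g - 1*16699 = -13102102845 - 1*16699 = -13102102845 - 16699 = -13102119544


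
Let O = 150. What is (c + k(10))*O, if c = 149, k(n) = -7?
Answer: 21300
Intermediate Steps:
(c + k(10))*O = (149 - 7)*150 = 142*150 = 21300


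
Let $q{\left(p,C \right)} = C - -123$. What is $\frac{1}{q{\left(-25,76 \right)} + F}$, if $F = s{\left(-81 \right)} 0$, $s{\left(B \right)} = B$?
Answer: $\frac{1}{199} \approx 0.0050251$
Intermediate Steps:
$q{\left(p,C \right)} = 123 + C$ ($q{\left(p,C \right)} = C + 123 = 123 + C$)
$F = 0$ ($F = \left(-81\right) 0 = 0$)
$\frac{1}{q{\left(-25,76 \right)} + F} = \frac{1}{\left(123 + 76\right) + 0} = \frac{1}{199 + 0} = \frac{1}{199}$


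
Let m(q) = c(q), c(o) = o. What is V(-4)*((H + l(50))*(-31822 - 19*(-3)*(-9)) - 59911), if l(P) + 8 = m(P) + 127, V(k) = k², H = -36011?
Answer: 18542258544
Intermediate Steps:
m(q) = q
l(P) = 119 + P (l(P) = -8 + (P + 127) = -8 + (127 + P) = 119 + P)
V(-4)*((H + l(50))*(-31822 - 19*(-3)*(-9)) - 59911) = (-4)²*((-36011 + (119 + 50))*(-31822 - 19*(-3)*(-9)) - 59911) = 16*((-36011 + 169)*(-31822 + 57*(-9)) - 59911) = 16*(-35842*(-31822 - 513) - 59911) = 16*(-35842*(-32335) - 59911) = 16*(1158951070 - 59911) = 16*1158891159 = 18542258544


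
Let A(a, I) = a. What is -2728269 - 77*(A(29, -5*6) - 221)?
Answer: -2713485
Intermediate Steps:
-2728269 - 77*(A(29, -5*6) - 221) = -2728269 - 77*(29 - 221) = -2728269 - 77*(-192) = -2728269 - 1*(-14784) = -2728269 + 14784 = -2713485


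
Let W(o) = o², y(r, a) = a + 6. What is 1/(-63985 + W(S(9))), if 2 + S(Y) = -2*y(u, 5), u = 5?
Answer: -1/63409 ≈ -1.5771e-5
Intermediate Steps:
y(r, a) = 6 + a
S(Y) = -24 (S(Y) = -2 - 2*(6 + 5) = -2 - 2*11 = -2 - 22 = -24)
1/(-63985 + W(S(9))) = 1/(-63985 + (-24)²) = 1/(-63985 + 576) = 1/(-63409) = -1/63409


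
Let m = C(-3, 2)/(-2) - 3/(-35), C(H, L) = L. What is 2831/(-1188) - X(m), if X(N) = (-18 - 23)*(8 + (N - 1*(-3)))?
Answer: 17094839/41580 ≈ 411.13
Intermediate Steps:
m = -32/35 (m = 2/(-2) - 3/(-35) = 2*(-½) - 3*(-1/35) = -1 + 3/35 = -32/35 ≈ -0.91429)
X(N) = -451 - 41*N (X(N) = -41*(8 + (N + 3)) = -41*(8 + (3 + N)) = -41*(11 + N) = -451 - 41*N)
2831/(-1188) - X(m) = 2831/(-1188) - (-451 - 41*(-32/35)) = 2831*(-1/1188) - (-451 + 1312/35) = -2831/1188 - 1*(-14473/35) = -2831/1188 + 14473/35 = 17094839/41580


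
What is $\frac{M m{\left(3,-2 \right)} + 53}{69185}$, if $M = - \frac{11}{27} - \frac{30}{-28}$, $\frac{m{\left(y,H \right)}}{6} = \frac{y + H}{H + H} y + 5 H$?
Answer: $\frac{2563}{17434620} \approx 0.00014701$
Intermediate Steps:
$m{\left(y,H \right)} = 30 H + \frac{3 y \left(H + y\right)}{H}$ ($m{\left(y,H \right)} = 6 \left(\frac{y + H}{H + H} y + 5 H\right) = 6 \left(\frac{H + y}{2 H} y + 5 H\right) = 6 \left(\frac{y \left(H + y\right)}{2 H} + 5 H\right) = 6 \left(5 H + \frac{y \left(H + y\right)}{2 H}\right) = 30 H + \frac{3 y \left(H + y\right)}{H}$)
$M = \frac{251}{378}$ ($M = \left(-11\right) \frac{1}{27} - - \frac{15}{14} = - \frac{11}{27} + \frac{15}{14} = \frac{251}{378} \approx 0.66402$)
$\frac{M m{\left(3,-2 \right)} + 53}{69185} = \frac{\frac{251 \left(3 \cdot 3 + 30 \left(-2\right) + \frac{3 \cdot 3^{2}}{-2}\right)}{378} + 53}{69185} = \left(\frac{251 \left(9 - 60 + 3 \left(- \frac{1}{2}\right) 9\right)}{378} + 53\right) \frac{1}{69185} = \left(\frac{251 \left(9 - 60 - \frac{27}{2}\right)}{378} + 53\right) \frac{1}{69185} = \left(\frac{251}{378} \left(- \frac{129}{2}\right) + 53\right) \frac{1}{69185} = \left(- \frac{10793}{252} + 53\right) \frac{1}{69185} = \frac{2563}{252} \cdot \frac{1}{69185} = \frac{2563}{17434620}$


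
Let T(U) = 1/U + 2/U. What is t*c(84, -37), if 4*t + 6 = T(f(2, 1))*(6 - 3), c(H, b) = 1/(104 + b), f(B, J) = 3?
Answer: -3/268 ≈ -0.011194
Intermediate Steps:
T(U) = 3/U (T(U) = 1/U + 2/U = 3/U)
t = -3/4 (t = -3/2 + ((3/3)*(6 - 3))/4 = -3/2 + ((3*(1/3))*3)/4 = -3/2 + (1*3)/4 = -3/2 + (1/4)*3 = -3/2 + 3/4 = -3/4 ≈ -0.75000)
t*c(84, -37) = -3/(4*(104 - 37)) = -3/4/67 = -3/4*1/67 = -3/268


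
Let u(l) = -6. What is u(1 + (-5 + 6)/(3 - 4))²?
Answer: 36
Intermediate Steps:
u(1 + (-5 + 6)/(3 - 4))² = (-6)² = 36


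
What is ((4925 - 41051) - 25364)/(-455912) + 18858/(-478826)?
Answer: 5211355561/54575629828 ≈ 0.095489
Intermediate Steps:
((4925 - 41051) - 25364)/(-455912) + 18858/(-478826) = (-36126 - 25364)*(-1/455912) + 18858*(-1/478826) = -61490*(-1/455912) - 9429/239413 = 30745/227956 - 9429/239413 = 5211355561/54575629828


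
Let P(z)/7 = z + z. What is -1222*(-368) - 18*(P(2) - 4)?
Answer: 449264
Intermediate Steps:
P(z) = 14*z (P(z) = 7*(z + z) = 7*(2*z) = 14*z)
-1222*(-368) - 18*(P(2) - 4) = -1222*(-368) - 18*(14*2 - 4) = 449696 - 18*(28 - 4) = 449696 - 18*24 = 449696 - 432 = 449264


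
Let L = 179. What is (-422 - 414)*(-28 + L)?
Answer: -126236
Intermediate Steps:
(-422 - 414)*(-28 + L) = (-422 - 414)*(-28 + 179) = -836*151 = -126236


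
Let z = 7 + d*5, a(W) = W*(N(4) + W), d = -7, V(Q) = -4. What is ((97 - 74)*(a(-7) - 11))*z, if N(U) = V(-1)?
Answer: -42504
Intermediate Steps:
N(U) = -4
a(W) = W*(-4 + W)
z = -28 (z = 7 - 7*5 = 7 - 35 = -28)
((97 - 74)*(a(-7) - 11))*z = ((97 - 74)*(-7*(-4 - 7) - 11))*(-28) = (23*(-7*(-11) - 11))*(-28) = (23*(77 - 11))*(-28) = (23*66)*(-28) = 1518*(-28) = -42504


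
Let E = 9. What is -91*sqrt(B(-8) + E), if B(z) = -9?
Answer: 0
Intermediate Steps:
-91*sqrt(B(-8) + E) = -91*sqrt(-9 + 9) = -91*sqrt(0) = -91*0 = 0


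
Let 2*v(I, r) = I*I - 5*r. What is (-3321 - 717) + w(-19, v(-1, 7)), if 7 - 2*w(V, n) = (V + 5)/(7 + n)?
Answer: -20176/5 ≈ -4035.2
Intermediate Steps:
v(I, r) = I²/2 - 5*r/2 (v(I, r) = (I*I - 5*r)/2 = (I² - 5*r)/2 = I²/2 - 5*r/2)
w(V, n) = 7/2 - (5 + V)/(2*(7 + n)) (w(V, n) = 7/2 - (V + 5)/(2*(7 + n)) = 7/2 - (5 + V)/(2*(7 + n)))
(-3321 - 717) + w(-19, v(-1, 7)) = (-3321 - 717) + (44 - 1*(-19) + 7*((½)*(-1)² - 5/2*7))/(2*(7 + ((½)*(-1)² - 5/2*7))) = -4038 + (44 + 19 + 7*((½)*1 - 35/2))/(2*(7 + ((½)*1 - 35/2))) = -4038 + (44 + 19 + 7*(½ - 35/2))/(2*(7 + (½ - 35/2))) = -4038 + (44 + 19 + 7*(-17))/(2*(7 - 17)) = -4038 + (½)*(44 + 19 - 119)/(-10) = -4038 + (½)*(-⅒)*(-56) = -4038 + 14/5 = -20176/5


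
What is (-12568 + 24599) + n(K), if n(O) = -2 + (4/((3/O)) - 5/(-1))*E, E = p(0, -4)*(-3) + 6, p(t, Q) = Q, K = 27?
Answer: 12767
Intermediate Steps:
E = 18 (E = -4*(-3) + 6 = 12 + 6 = 18)
n(O) = 88 + 24*O (n(O) = -2 + (4/((3/O)) - 5/(-1))*18 = -2 + (4*(O/3) - 5*(-1))*18 = -2 + (4*O/3 + 5)*18 = -2 + (5 + 4*O/3)*18 = -2 + (90 + 24*O) = 88 + 24*O)
(-12568 + 24599) + n(K) = (-12568 + 24599) + (88 + 24*27) = 12031 + (88 + 648) = 12031 + 736 = 12767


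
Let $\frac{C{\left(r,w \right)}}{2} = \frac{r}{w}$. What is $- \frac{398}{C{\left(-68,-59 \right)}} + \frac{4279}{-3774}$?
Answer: $- \frac{1311809}{7548} \approx -173.8$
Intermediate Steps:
$C{\left(r,w \right)} = \frac{2 r}{w}$ ($C{\left(r,w \right)} = 2 \frac{r}{w} = \frac{2 r}{w}$)
$- \frac{398}{C{\left(-68,-59 \right)}} + \frac{4279}{-3774} = - \frac{398}{2 \left(-68\right) \frac{1}{-59}} + \frac{4279}{-3774} = - \frac{398}{2 \left(-68\right) \left(- \frac{1}{59}\right)} + 4279 \left(- \frac{1}{3774}\right) = - \frac{398}{\frac{136}{59}} - \frac{4279}{3774} = \left(-398\right) \frac{59}{136} - \frac{4279}{3774} = - \frac{11741}{68} - \frac{4279}{3774} = - \frac{1311809}{7548}$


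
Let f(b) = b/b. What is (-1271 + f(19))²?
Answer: 1612900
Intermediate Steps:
f(b) = 1
(-1271 + f(19))² = (-1271 + 1)² = (-1270)² = 1612900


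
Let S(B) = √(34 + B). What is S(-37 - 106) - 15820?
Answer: -15820 + I*√109 ≈ -15820.0 + 10.44*I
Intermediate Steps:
S(-37 - 106) - 15820 = √(34 + (-37 - 106)) - 15820 = √(34 - 143) - 15820 = √(-109) - 15820 = I*√109 - 15820 = -15820 + I*√109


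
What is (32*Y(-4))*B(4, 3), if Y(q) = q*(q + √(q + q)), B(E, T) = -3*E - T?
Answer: -7680 + 3840*I*√2 ≈ -7680.0 + 5430.6*I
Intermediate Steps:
B(E, T) = -T - 3*E
Y(q) = q*(q + √2*√q) (Y(q) = q*(q + √(2*q)) = q*(q + √2*√q))
(32*Y(-4))*B(4, 3) = (32*((-4)² + √2*(-4)^(3/2)))*(-1*3 - 3*4) = (32*(16 + √2*(-8*I)))*(-3 - 12) = (32*(16 - 8*I*√2))*(-15) = (512 - 256*I*√2)*(-15) = -7680 + 3840*I*√2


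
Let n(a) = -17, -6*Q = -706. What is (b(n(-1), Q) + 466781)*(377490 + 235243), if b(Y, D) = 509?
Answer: 286324003570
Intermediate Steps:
Q = 353/3 (Q = -⅙*(-706) = 353/3 ≈ 117.67)
(b(n(-1), Q) + 466781)*(377490 + 235243) = (509 + 466781)*(377490 + 235243) = 467290*612733 = 286324003570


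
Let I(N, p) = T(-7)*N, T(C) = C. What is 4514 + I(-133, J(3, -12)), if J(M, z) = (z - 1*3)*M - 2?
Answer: 5445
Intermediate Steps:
J(M, z) = -2 + M*(-3 + z) (J(M, z) = (z - 3)*M - 2 = (-3 + z)*M - 2 = M*(-3 + z) - 2 = -2 + M*(-3 + z))
I(N, p) = -7*N
4514 + I(-133, J(3, -12)) = 4514 - 7*(-133) = 4514 + 931 = 5445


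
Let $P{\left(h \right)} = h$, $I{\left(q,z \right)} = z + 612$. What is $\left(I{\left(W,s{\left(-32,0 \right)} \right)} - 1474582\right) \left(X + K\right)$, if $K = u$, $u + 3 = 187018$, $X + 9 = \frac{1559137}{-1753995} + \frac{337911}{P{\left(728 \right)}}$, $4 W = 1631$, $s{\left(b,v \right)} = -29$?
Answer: $- \frac{16802260872439284911}{60805160} \approx -2.7633 \cdot 10^{11}$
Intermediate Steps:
$W = \frac{1631}{4}$ ($W = \frac{1}{4} \cdot 1631 = \frac{1631}{4} \approx 407.75$)
$I{\left(q,z \right)} = 612 + z$
$X = \frac{82866711067}{182415480}$ ($X = -9 + \left(\frac{1559137}{-1753995} + \frac{337911}{728}\right) = -9 + \left(1559137 \left(- \frac{1}{1753995}\right) + 337911 \cdot \frac{1}{728}\right) = -9 + \left(- \frac{1559137}{1753995} + \frac{48273}{104}\right) = -9 + \frac{84508450387}{182415480} = \frac{82866711067}{182415480} \approx 454.27$)
$u = 187015$ ($u = -3 + 187018 = 187015$)
$K = 187015$
$\left(I{\left(W,s{\left(-32,0 \right)} \right)} - 1474582\right) \left(X + K\right) = \left(\left(612 - 29\right) - 1474582\right) \left(\frac{82866711067}{182415480} + 187015\right) = \left(583 - 1474582\right) \frac{34197297703267}{182415480} = \left(-1473999\right) \frac{34197297703267}{182415480} = - \frac{16802260872439284911}{60805160}$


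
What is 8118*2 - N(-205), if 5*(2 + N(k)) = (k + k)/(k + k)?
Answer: 81189/5 ≈ 16238.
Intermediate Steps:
N(k) = -9/5 (N(k) = -2 + ((k + k)/(k + k))/5 = -2 + ((2*k)/((2*k)))/5 = -2 + ((2*k)*(1/(2*k)))/5 = -2 + (1/5)*1 = -2 + 1/5 = -9/5)
8118*2 - N(-205) = 8118*2 - 1*(-9/5) = 16236 + 9/5 = 81189/5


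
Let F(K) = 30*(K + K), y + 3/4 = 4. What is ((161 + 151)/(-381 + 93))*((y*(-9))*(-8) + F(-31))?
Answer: 3523/2 ≈ 1761.5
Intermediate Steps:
y = 13/4 (y = -3/4 + 4 = 13/4 ≈ 3.2500)
F(K) = 60*K (F(K) = 30*(2*K) = 60*K)
((161 + 151)/(-381 + 93))*((y*(-9))*(-8) + F(-31)) = ((161 + 151)/(-381 + 93))*(((13/4)*(-9))*(-8) + 60*(-31)) = (312/(-288))*(-117/4*(-8) - 1860) = (312*(-1/288))*(234 - 1860) = -13/12*(-1626) = 3523/2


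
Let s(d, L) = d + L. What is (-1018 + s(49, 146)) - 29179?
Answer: -30002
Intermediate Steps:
s(d, L) = L + d
(-1018 + s(49, 146)) - 29179 = (-1018 + (146 + 49)) - 29179 = (-1018 + 195) - 29179 = -823 - 29179 = -30002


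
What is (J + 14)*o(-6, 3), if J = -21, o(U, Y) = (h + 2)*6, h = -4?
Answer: 84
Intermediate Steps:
o(U, Y) = -12 (o(U, Y) = (-4 + 2)*6 = -2*6 = -12)
(J + 14)*o(-6, 3) = (-21 + 14)*(-12) = -7*(-12) = 84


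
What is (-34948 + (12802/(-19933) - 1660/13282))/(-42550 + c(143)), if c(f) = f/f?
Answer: 1542114971572/1877475376699 ≈ 0.82138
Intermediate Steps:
c(f) = 1
(-34948 + (12802/(-19933) - 1660/13282))/(-42550 + c(143)) = (-34948 + (12802/(-19933) - 1660/13282))/(-42550 + 1) = (-34948 + (12802*(-1/19933) - 1660*1/13282))/(-42549) = (-34948 + (-12802/19933 - 830/6641))*(-1/42549) = (-34948 - 101562472/132375053)*(-1/42549) = -4626344914716/132375053*(-1/42549) = 1542114971572/1877475376699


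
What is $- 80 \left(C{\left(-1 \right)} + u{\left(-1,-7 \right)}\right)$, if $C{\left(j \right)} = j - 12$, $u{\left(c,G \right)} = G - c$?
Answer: $1520$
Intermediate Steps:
$C{\left(j \right)} = -12 + j$
$- 80 \left(C{\left(-1 \right)} + u{\left(-1,-7 \right)}\right) = - 80 \left(\left(-12 - 1\right) - 6\right) = - 80 \left(-13 + \left(-7 + 1\right)\right) = - 80 \left(-13 - 6\right) = \left(-80\right) \left(-19\right) = 1520$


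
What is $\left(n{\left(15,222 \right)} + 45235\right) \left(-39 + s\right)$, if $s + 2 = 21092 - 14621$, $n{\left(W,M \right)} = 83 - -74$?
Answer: $291870560$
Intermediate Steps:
$n{\left(W,M \right)} = 157$ ($n{\left(W,M \right)} = 83 + 74 = 157$)
$s = 6469$ ($s = -2 + \left(21092 - 14621\right) = -2 + 6471 = 6469$)
$\left(n{\left(15,222 \right)} + 45235\right) \left(-39 + s\right) = \left(157 + 45235\right) \left(-39 + 6469\right) = 45392 \cdot 6430 = 291870560$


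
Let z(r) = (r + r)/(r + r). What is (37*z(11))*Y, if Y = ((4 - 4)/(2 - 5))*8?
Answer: 0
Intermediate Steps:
z(r) = 1 (z(r) = (2*r)/((2*r)) = (2*r)*(1/(2*r)) = 1)
Y = 0 (Y = (0/(-3))*8 = (0*(-⅓))*8 = 0*8 = 0)
(37*z(11))*Y = (37*1)*0 = 37*0 = 0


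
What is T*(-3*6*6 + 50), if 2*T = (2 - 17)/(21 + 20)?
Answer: 435/41 ≈ 10.610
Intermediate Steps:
T = -15/82 (T = ((2 - 17)/(21 + 20))/2 = (-15/41)/2 = (-15*1/41)/2 = (1/2)*(-15/41) = -15/82 ≈ -0.18293)
T*(-3*6*6 + 50) = -15*(-3*6*6 + 50)/82 = -15*(-18*6 + 50)/82 = -15*(-108 + 50)/82 = -15/82*(-58) = 435/41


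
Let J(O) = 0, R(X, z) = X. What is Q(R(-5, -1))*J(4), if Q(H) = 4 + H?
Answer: 0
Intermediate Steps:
Q(R(-5, -1))*J(4) = (4 - 5)*0 = -1*0 = 0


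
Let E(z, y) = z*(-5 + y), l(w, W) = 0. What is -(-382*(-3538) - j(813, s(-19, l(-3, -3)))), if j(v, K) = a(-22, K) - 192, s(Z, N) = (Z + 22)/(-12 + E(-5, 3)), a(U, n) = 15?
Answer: -1351693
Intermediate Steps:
s(Z, N) = -11 - Z/2 (s(Z, N) = (Z + 22)/(-12 - 5*(-5 + 3)) = (22 + Z)/(-12 - 5*(-2)) = (22 + Z)/(-12 + 10) = (22 + Z)/(-2) = (22 + Z)*(-½) = -11 - Z/2)
j(v, K) = -177 (j(v, K) = 15 - 192 = -177)
-(-382*(-3538) - j(813, s(-19, l(-3, -3)))) = -(-382*(-3538) - 1*(-177)) = -(1351516 + 177) = -1*1351693 = -1351693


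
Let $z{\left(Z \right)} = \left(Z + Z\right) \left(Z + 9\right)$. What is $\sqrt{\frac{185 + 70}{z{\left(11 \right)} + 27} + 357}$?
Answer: $\frac{\sqrt{77976858}}{467} \approx 18.909$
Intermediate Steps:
$z{\left(Z \right)} = 2 Z \left(9 + Z\right)$
$\sqrt{\frac{185 + 70}{z{\left(11 \right)} + 27} + 357} = \sqrt{\frac{185 + 70}{2 \cdot 11 \left(9 + 11\right) + 27} + 357} = \sqrt{\frac{255}{2 \cdot 11 \cdot 20 + 27} + 357} = \sqrt{\frac{255}{440 + 27} + 357} = \sqrt{\frac{255}{467} + 357} = \sqrt{\frac{166974}{467}} = \frac{\sqrt{77976858}}{467}$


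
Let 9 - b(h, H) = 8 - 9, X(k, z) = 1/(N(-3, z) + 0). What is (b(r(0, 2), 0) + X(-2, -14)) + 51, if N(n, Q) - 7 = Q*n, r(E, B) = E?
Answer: 2990/49 ≈ 61.020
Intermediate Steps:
N(n, Q) = 7 + Q*n
X(k, z) = 1/(7 - 3*z) (X(k, z) = 1/((7 + z*(-3)) + 0) = 1/((7 - 3*z) + 0) = 1/(7 - 3*z))
b(h, H) = 10 (b(h, H) = 9 - (8 - 9) = 9 - 1*(-1) = 9 + 1 = 10)
(b(r(0, 2), 0) + X(-2, -14)) + 51 = (10 + 1/(7 - 3*(-14))) + 51 = (10 + 1/(7 + 42)) + 51 = (10 + 1/49) + 51 = 491/49 + 51 = 2990/49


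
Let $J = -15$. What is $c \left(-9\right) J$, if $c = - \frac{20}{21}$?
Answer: $- \frac{900}{7} \approx -128.57$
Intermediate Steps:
$c = - \frac{20}{21}$ ($c = \left(-20\right) \frac{1}{21} = - \frac{20}{21} \approx -0.95238$)
$c \left(-9\right) J = \left(- \frac{20}{21}\right) \left(-9\right) \left(-15\right) = \frac{60}{7} \left(-15\right) = - \frac{900}{7}$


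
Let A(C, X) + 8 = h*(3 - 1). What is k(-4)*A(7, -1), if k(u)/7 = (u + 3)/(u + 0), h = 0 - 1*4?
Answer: -28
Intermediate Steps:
h = -4 (h = 0 - 4 = -4)
A(C, X) = -16 (A(C, X) = -8 - 4*(3 - 1) = -8 - 4*2 = -8 - 8 = -16)
k(u) = 7*(3 + u)/u (k(u) = 7*((u + 3)/(u + 0)) = 7*((3 + u)/u) = 7*(3 + u)/u)
k(-4)*A(7, -1) = (7 + 21/(-4))*(-16) = (7 + 21*(-1/4))*(-16) = (7 - 21/4)*(-16) = (7/4)*(-16) = -28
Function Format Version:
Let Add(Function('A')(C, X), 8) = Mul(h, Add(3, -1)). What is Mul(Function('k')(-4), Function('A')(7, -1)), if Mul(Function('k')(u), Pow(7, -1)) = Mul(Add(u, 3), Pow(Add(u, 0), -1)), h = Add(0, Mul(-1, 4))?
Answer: -28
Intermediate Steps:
h = -4 (h = Add(0, -4) = -4)
Function('A')(C, X) = -16 (Function('A')(C, X) = Add(-8, Mul(-4, Add(3, -1))) = Add(-8, Mul(-4, 2)) = Add(-8, -8) = -16)
Function('k')(u) = Mul(7, Pow(u, -1), Add(3, u)) (Function('k')(u) = Mul(7, Mul(Add(u, 3), Pow(Add(u, 0), -1))) = Mul(7, Mul(Add(3, u), Pow(u, -1))) = Mul(7, Mul(Pow(u, -1), Add(3, u))) = Mul(7, Pow(u, -1), Add(3, u)))
Mul(Function('k')(-4), Function('A')(7, -1)) = Mul(Add(7, Mul(21, Pow(-4, -1))), -16) = Mul(Add(7, Mul(21, Rational(-1, 4))), -16) = Mul(Add(7, Rational(-21, 4)), -16) = Mul(Rational(7, 4), -16) = -28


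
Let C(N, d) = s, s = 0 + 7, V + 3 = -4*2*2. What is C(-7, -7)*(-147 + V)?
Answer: -1162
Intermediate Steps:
V = -19 (V = -3 - 4*2*2 = -3 - 8*2 = -3 - 16 = -19)
s = 7
C(N, d) = 7
C(-7, -7)*(-147 + V) = 7*(-147 - 19) = 7*(-166) = -1162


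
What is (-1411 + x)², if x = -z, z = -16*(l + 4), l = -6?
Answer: 2082249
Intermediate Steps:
z = 32 (z = -16*(-6 + 4) = -16*(-2) = 32)
x = -32 (x = -1*32 = -32)
(-1411 + x)² = (-1411 - 32)² = (-1443)² = 2082249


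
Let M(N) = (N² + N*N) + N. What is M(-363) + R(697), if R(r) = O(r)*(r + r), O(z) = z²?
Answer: 677480921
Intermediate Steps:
M(N) = N + 2*N² (M(N) = (N² + N²) + N = 2*N² + N = N + 2*N²)
R(r) = 2*r³ (R(r) = r²*(r + r) = r²*(2*r) = 2*r³)
M(-363) + R(697) = -363*(1 + 2*(-363)) + 2*697³ = -363*(1 - 726) + 2*338608873 = -363*(-725) + 677217746 = 263175 + 677217746 = 677480921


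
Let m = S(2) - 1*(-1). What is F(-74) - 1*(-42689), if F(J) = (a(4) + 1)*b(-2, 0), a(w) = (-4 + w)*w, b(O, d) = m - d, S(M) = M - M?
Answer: 42690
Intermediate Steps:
S(M) = 0
m = 1 (m = 0 - 1*(-1) = 0 + 1 = 1)
b(O, d) = 1 - d
a(w) = w*(-4 + w)
F(J) = 1 (F(J) = (4*(-4 + 4) + 1)*(1 - 1*0) = (4*0 + 1)*(1 + 0) = (0 + 1)*1 = 1*1 = 1)
F(-74) - 1*(-42689) = 1 - 1*(-42689) = 1 + 42689 = 42690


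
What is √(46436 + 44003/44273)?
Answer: √91021083437463/44273 ≈ 215.49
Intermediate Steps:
√(46436 + 44003/44273) = √(2055905031/44273) = √91021083437463/44273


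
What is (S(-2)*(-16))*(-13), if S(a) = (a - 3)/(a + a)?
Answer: 260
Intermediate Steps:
S(a) = (-3 + a)/(2*a) (S(a) = (-3 + a)/((2*a)) = (-3 + a)*(1/(2*a)) = (-3 + a)/(2*a))
(S(-2)*(-16))*(-13) = (((1/2)*(-3 - 2)/(-2))*(-16))*(-13) = (((1/2)*(-1/2)*(-5))*(-16))*(-13) = ((5/4)*(-16))*(-13) = -20*(-13) = 260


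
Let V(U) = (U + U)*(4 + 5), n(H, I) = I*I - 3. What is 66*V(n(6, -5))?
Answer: 26136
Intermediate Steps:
n(H, I) = -3 + I² (n(H, I) = I² - 3 = -3 + I²)
V(U) = 18*U (V(U) = (2*U)*9 = 18*U)
66*V(n(6, -5)) = 66*(18*(-3 + (-5)²)) = 66*(18*(-3 + 25)) = 66*(18*22) = 66*396 = 26136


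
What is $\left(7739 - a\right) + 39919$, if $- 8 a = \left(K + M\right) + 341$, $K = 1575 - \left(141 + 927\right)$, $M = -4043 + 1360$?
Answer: $\frac{379429}{8} \approx 47429.0$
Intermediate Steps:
$M = -2683$
$K = 507$ ($K = 1575 - 1068 = 507$)
$a = \frac{1835}{8}$ ($a = - \frac{\left(507 - 2683\right) + 341}{8} = - \frac{-2176 + 341}{8} = \left(- \frac{1}{8}\right) \left(-1835\right) = \frac{1835}{8} \approx 229.38$)
$\left(7739 - a\right) + 39919 = \left(7739 - \frac{1835}{8}\right) + 39919 = \frac{60077}{8} + 39919 = \frac{379429}{8}$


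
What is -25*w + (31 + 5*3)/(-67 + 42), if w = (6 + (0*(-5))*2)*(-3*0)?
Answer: -46/25 ≈ -1.8400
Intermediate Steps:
w = 0 (w = (6 + 0*2)*0 = (6 + 0)*0 = 6*0 = 0)
-25*w + (31 + 5*3)/(-67 + 42) = -25*0 + (31 + 5*3)/(-67 + 42) = 0 + (31 + 15)/(-25) = 0 + 46*(-1/25) = 0 - 46/25 = -46/25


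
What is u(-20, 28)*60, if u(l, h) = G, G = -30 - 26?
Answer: -3360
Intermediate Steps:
G = -56
u(l, h) = -56
u(-20, 28)*60 = -56*60 = -3360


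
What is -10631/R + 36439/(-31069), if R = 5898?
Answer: -545211761/183244962 ≈ -2.9753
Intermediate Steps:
-10631/R + 36439/(-31069) = -10631/5898 + 36439/(-31069) = -10631*1/5898 + 36439*(-1/31069) = -10631/5898 - 36439/31069 = -545211761/183244962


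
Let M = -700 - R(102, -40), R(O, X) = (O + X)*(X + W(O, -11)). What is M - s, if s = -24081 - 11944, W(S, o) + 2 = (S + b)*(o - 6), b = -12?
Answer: 132789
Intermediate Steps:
W(S, o) = -2 + (-12 + S)*(-6 + o) (W(S, o) = -2 + (S - 12)*(o - 6) = -2 + (-12 + S)*(-6 + o))
R(O, X) = (O + X)*(202 + X - 17*O) (R(O, X) = (O + X)*(X + (70 - 12*(-11) - 6*O + O*(-11))) = (O + X)*(X + (70 + 132 - 6*O - 11*O)) = (O + X)*(X + (202 - 17*O)) = (O + X)*(202 + X - 17*O))
M = 96764 (M = -700 - ((-40)² + 102*(-40) + 102*(202 - 17*102) - 40*(202 - 17*102)) = -700 - (1600 - 4080 + 102*(202 - 1734) - 40*(202 - 1734)) = -700 - (1600 - 4080 + 102*(-1532) - 40*(-1532)) = -700 - (1600 - 4080 - 156264 + 61280) = -700 - 1*(-97464) = -700 + 97464 = 96764)
s = -36025
M - s = 96764 - 1*(-36025) = 96764 + 36025 = 132789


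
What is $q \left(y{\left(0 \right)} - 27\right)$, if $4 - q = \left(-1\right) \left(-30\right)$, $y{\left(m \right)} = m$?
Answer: $702$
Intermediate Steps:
$q = -26$ ($q = 4 - \left(-1\right) \left(-30\right) = 4 - 30 = -26$)
$q \left(y{\left(0 \right)} - 27\right) = - 26 \left(0 - 27\right) = \left(-26\right) \left(-27\right) = 702$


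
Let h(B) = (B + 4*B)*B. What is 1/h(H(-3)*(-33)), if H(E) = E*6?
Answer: 1/1764180 ≈ 5.6684e-7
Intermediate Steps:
H(E) = 6*E
h(B) = 5*B² (h(B) = (5*B)*B = 5*B²)
1/h(H(-3)*(-33)) = 1/(5*((6*(-3))*(-33))²) = 1/(5*(-18*(-33))²) = 1/(5*594²) = 1/(5*352836) = 1/1764180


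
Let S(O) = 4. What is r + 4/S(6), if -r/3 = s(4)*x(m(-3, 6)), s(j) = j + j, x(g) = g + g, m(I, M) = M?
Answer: -287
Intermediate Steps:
x(g) = 2*g
s(j) = 2*j
r = -288 (r = -3*2*4*2*6 = -24*12 = -3*96 = -288)
r + 4/S(6) = -288 + 4/4 = -288 + (¼)*4 = -288 + 1 = -287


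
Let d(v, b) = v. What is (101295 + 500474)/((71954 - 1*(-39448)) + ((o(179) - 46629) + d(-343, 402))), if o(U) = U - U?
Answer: 601769/64430 ≈ 9.3399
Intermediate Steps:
o(U) = 0
(101295 + 500474)/((71954 - 1*(-39448)) + ((o(179) - 46629) + d(-343, 402))) = (101295 + 500474)/((71954 - 1*(-39448)) + ((0 - 46629) - 343)) = 601769/((71954 + 39448) + (-46629 - 343)) = 601769/(111402 - 46972) = 601769/64430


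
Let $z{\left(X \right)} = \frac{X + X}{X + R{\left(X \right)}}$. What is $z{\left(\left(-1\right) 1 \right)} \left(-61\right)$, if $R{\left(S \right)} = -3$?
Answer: $- \frac{61}{2} \approx -30.5$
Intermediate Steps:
$z{\left(X \right)} = \frac{2 X}{-3 + X}$ ($z{\left(X \right)} = \frac{X + X}{X - 3} = \frac{2 X}{-3 + X}$)
$z{\left(\left(-1\right) 1 \right)} \left(-61\right) = \frac{2 \left(\left(-1\right) 1\right)}{-3 - 1} \left(-61\right) = 2 \left(-1\right) \frac{1}{-3 - 1} \left(-61\right) = 2 \left(-1\right) \frac{1}{-4} \left(-61\right) = 2 \left(-1\right) \left(- \frac{1}{4}\right) \left(-61\right) = \frac{1}{2} \left(-61\right) = - \frac{61}{2}$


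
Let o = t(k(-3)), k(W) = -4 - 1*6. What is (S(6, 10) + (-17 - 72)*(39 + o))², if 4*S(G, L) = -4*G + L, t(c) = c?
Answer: 26718561/4 ≈ 6.6796e+6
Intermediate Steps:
k(W) = -10 (k(W) = -4 - 6 = -10)
S(G, L) = -G + L/4 (S(G, L) = (-4*G + L)/4 = (L - 4*G)/4 = -G + L/4)
o = -10
(S(6, 10) + (-17 - 72)*(39 + o))² = ((-1*6 + (¼)*10) + (-17 - 72)*(39 - 10))² = ((-6 + 5/2) - 89*29)² = (-7/2 - 2581)² = (-5169/2)² = 26718561/4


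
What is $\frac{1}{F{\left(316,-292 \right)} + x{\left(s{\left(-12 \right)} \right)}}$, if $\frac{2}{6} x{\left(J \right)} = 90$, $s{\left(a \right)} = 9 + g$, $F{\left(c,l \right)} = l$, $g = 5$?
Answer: $- \frac{1}{22} \approx -0.045455$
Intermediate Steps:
$s{\left(a \right)} = 14$ ($s{\left(a \right)} = 9 + 5 = 14$)
$x{\left(J \right)} = 270$ ($x{\left(J \right)} = 3 \cdot 90 = 270$)
$\frac{1}{F{\left(316,-292 \right)} + x{\left(s{\left(-12 \right)} \right)}} = \frac{1}{-292 + 270} = \frac{1}{-22} = - \frac{1}{22}$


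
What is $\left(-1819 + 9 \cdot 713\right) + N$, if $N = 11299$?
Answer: $15897$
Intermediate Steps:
$\left(-1819 + 9 \cdot 713\right) + N = \left(-1819 + 9 \cdot 713\right) + 11299 = \left(-1819 + 6417\right) + 11299 = 4598 + 11299 = 15897$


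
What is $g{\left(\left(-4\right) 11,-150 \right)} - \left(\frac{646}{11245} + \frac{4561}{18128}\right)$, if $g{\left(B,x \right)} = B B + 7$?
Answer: $\frac{396016307347}{203849360} \approx 1942.7$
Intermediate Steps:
$g{\left(B,x \right)} = 7 + B^{2}$ ($g{\left(B,x \right)} = B^{2} + 7 = 7 + B^{2}$)
$g{\left(\left(-4\right) 11,-150 \right)} - \left(\frac{646}{11245} + \frac{4561}{18128}\right) = \left(7 + \left(\left(-4\right) 11\right)^{2}\right) - \left(\frac{646}{11245} + \frac{4561}{18128}\right) = \left(7 + \left(-44\right)^{2}\right) - \frac{62999133}{203849360} = \left(7 + 1936\right) - \frac{62999133}{203849360} = 1943 - \frac{62999133}{203849360} = \frac{396016307347}{203849360}$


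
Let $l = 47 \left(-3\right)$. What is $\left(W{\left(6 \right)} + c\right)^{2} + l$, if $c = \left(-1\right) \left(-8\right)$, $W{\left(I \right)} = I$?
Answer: $55$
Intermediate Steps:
$c = 8$
$l = -141$
$\left(W{\left(6 \right)} + c\right)^{2} + l = \left(6 + 8\right)^{2} - 141 = 14^{2} - 141 = 196 - 141 = 55$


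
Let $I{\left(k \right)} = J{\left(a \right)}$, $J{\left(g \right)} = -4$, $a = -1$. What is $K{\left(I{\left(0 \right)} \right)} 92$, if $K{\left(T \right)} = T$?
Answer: $-368$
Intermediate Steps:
$I{\left(k \right)} = -4$
$K{\left(I{\left(0 \right)} \right)} 92 = \left(-4\right) 92 = -368$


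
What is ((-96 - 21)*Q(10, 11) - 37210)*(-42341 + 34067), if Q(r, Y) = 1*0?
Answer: 307875540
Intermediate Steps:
Q(r, Y) = 0
((-96 - 21)*Q(10, 11) - 37210)*(-42341 + 34067) = ((-96 - 21)*0 - 37210)*(-42341 + 34067) = (-117*0 - 37210)*(-8274) = (0 - 37210)*(-8274) = -37210*(-8274) = 307875540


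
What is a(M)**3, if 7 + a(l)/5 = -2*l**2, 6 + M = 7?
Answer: -91125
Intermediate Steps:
M = 1 (M = -6 + 7 = 1)
a(l) = -35 - 10*l**2 (a(l) = -35 + 5*(-2*l**2) = -35 - 10*l**2)
a(M)**3 = (-35 - 10*1**2)**3 = (-35 - 10*1)**3 = (-35 - 10)**3 = (-45)**3 = -91125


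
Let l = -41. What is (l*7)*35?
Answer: -10045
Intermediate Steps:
(l*7)*35 = -41*7*35 = -287*35 = -10045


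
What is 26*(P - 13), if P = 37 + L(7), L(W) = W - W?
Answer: 624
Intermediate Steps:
L(W) = 0
P = 37 (P = 37 + 0 = 37)
26*(P - 13) = 26*(37 - 13) = 26*24 = 624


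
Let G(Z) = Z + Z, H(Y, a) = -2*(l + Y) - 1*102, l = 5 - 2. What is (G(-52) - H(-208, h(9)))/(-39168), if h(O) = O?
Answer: 103/9792 ≈ 0.010519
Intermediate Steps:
l = 3
H(Y, a) = -108 - 2*Y (H(Y, a) = -2*(3 + Y) - 1*102 = (-6 - 2*Y) - 102 = -108 - 2*Y)
G(Z) = 2*Z
(G(-52) - H(-208, h(9)))/(-39168) = (2*(-52) - (-108 - 2*(-208)))/(-39168) = (-104 - (-108 + 416))*(-1/39168) = (-104 - 1*308)*(-1/39168) = (-104 - 308)*(-1/39168) = -412*(-1/39168) = 103/9792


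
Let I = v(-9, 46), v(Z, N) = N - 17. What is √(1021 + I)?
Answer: 5*√42 ≈ 32.404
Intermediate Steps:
v(Z, N) = -17 + N
I = 29 (I = -17 + 46 = 29)
√(1021 + I) = √(1021 + 29) = √1050 = 5*√42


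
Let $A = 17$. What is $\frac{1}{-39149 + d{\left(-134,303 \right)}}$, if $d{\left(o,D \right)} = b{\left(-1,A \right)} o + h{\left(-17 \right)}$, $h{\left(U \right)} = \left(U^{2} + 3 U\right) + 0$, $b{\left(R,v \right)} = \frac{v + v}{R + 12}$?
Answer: $- \frac{11}{432577} \approx -2.5429 \cdot 10^{-5}$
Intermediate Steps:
$b{\left(R,v \right)} = \frac{2 v}{12 + R}$
$h{\left(U \right)} = U^{2} + 3 U$
$d{\left(o,D \right)} = 238 + \frac{34 o}{11}$ ($d{\left(o,D \right)} = 2 \cdot 17 \frac{1}{12 - 1} o - 17 \left(3 - 17\right) = 2 \cdot 17 \cdot \frac{1}{11} o - -238 = 2 \cdot 17 \cdot \frac{1}{11} o + 238 = \frac{34 o}{11} + 238 = 238 + \frac{34 o}{11}$)
$\frac{1}{-39149 + d{\left(-134,303 \right)}} = \frac{1}{-39149 + \left(238 + \frac{34}{11} \left(-134\right)\right)} = \frac{1}{-39149 + \left(238 - \frac{4556}{11}\right)} = \frac{1}{-39149 - \frac{1938}{11}} = \frac{1}{- \frac{432577}{11}} = - \frac{11}{432577}$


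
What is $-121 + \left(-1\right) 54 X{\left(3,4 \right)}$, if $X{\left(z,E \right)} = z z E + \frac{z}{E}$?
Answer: $- \frac{4211}{2} \approx -2105.5$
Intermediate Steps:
$X{\left(z,E \right)} = E z^{2} + \frac{z}{E}$ ($X{\left(z,E \right)} = z^{2} E + \frac{z}{E} = E z^{2} + \frac{z}{E}$)
$-121 + \left(-1\right) 54 X{\left(3,4 \right)} = -121 + \left(-1\right) 54 \left(4 \cdot 3^{2} + \frac{3}{4}\right) = -121 - 54 \left(4 \cdot 9 + 3 \cdot \frac{1}{4}\right) = -121 - 54 \left(36 + \frac{3}{4}\right) = -121 - \frac{3969}{2} = - \frac{4211}{2}$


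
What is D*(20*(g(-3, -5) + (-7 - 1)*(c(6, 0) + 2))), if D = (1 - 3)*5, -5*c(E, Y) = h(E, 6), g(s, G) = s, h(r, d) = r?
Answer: 1880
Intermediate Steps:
c(E, Y) = -E/5
D = -10 (D = -2*5 = -10)
D*(20*(g(-3, -5) + (-7 - 1)*(c(6, 0) + 2))) = -200*(-3 + (-7 - 1)*(-⅕*6 + 2)) = -200*(-3 - 8*(-6/5 + 2)) = -200*(-3 - 8*⅘) = -200*(-3 - 32/5) = -200*(-47)/5 = -10*(-188) = 1880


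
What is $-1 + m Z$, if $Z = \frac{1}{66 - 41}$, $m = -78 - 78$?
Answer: $- \frac{181}{25} \approx -7.24$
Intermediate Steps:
$m = -156$ ($m = -78 - 78 = -156$)
$Z = \frac{1}{25} \approx 0.04$
$-1 + m Z = -1 - \frac{156}{25} = - \frac{181}{25}$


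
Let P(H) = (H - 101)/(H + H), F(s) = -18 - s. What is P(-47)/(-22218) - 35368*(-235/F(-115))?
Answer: 4339614868451/50645931 ≈ 85685.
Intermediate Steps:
P(H) = (-101 + H)/(2*H) (P(H) = (-101 + H)/((2*H)) = (-101 + H)*(1/(2*H)) = (-101 + H)/(2*H))
P(-47)/(-22218) - 35368*(-235/F(-115)) = ((1/2)*(-101 - 47)/(-47))/(-22218) - 35368*(-235/(-18 - 1*(-115))) = ((1/2)*(-1/47)*(-148))*(-1/22218) - 35368*(-235/(-18 + 115)) = (74/47)*(-1/22218) - 35368/(97*(-1/235)) = -37/522123 - 35368/(-97/235) = -37/522123 - 35368*(-235/97) = -37/522123 + 8311480/97 = 4339614868451/50645931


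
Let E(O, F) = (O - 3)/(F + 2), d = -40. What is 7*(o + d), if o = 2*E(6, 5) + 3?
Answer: -253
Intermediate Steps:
E(O, F) = (-3 + O)/(2 + F)
o = 27/7 (o = 2*((-3 + 6)/(2 + 5)) + 3 = 2*(3/7) + 3 = 6/7 + 3 = 27/7 ≈ 3.8571)
7*(o + d) = 7*(27/7 - 40) = 7*(-253/7) = -253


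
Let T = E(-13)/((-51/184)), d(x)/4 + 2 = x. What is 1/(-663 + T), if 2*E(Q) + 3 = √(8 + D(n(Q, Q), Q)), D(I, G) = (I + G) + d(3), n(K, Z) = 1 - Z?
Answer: -1710387/1124620337 + 4692*√13/1124620337 ≈ -0.0015058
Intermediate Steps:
d(x) = -8 + 4*x
D(I, G) = 4 + G + I (D(I, G) = (I + G) + (-8 + 4*3) = (G + I) + (-8 + 12) = (G + I) + 4 = 4 + G + I)
E(Q) = -3/2 + √13/2 (E(Q) = -3/2 + √(8 + (4 + Q + (1 - Q)))/2 = -3/2 + √(8 + 5)/2 = -3/2 + √13/2)
T = 92/17 - 92*√13/51 (T = (-3/2 + √13/2)/((-51/184)) = (-3/2 + √13/2)/((-51*1/184)) = (-3/2 + √13/2)/(-51/184) = (-3/2 + √13/2)*(-184/51) = 92/17 - 92*√13/51 ≈ -1.0924)
1/(-663 + T) = 1/(-663 + (92/17 - 92*√13/51)) = 1/(-11179/17 - 92*√13/51)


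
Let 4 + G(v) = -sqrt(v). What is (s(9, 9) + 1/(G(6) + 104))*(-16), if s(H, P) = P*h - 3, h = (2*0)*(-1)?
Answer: 239056/4997 - 8*sqrt(6)/4997 ≈ 47.836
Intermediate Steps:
h = 0 (h = 0*(-1) = 0)
G(v) = -4 - sqrt(v)
s(H, P) = -3 (s(H, P) = P*0 - 3 = 0 - 3 = -3)
(s(9, 9) + 1/(G(6) + 104))*(-16) = (-3 + 1/((-4 - sqrt(6)) + 104))*(-16) = (-3 + 1/(100 - sqrt(6)))*(-16) = 48 - 16/(100 - sqrt(6))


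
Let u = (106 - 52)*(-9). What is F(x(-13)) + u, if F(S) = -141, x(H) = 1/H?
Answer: -627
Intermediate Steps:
u = -486 (u = 54*(-9) = -486)
F(x(-13)) + u = -141 - 486 = -627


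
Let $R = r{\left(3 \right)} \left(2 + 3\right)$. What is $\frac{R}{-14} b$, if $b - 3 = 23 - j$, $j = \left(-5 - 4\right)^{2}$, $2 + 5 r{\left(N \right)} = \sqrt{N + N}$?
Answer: $- \frac{55}{7} + \frac{55 \sqrt{6}}{14} \approx 1.7659$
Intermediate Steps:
$r{\left(N \right)} = - \frac{2}{5} + \frac{\sqrt{2} \sqrt{N}}{5}$ ($r{\left(N \right)} = - \frac{2}{5} + \frac{\sqrt{N + N}}{5} = - \frac{2}{5} + \frac{\sqrt{2 N}}{5} = - \frac{2}{5} + \frac{\sqrt{2} \sqrt{N}}{5}$)
$j = 81$ ($j = \left(-9\right)^{2} = 81$)
$b = -55$ ($b = 3 + \left(23 - 81\right) = 3 - 58 = -55$)
$R = -2 + \sqrt{6}$ ($R = \left(- \frac{2}{5} + \frac{\sqrt{2} \sqrt{3}}{5}\right) \left(2 + 3\right) = \left(- \frac{2}{5} + \frac{\sqrt{6}}{5}\right) 5 = -2 + \sqrt{6} \approx 0.44949$)
$\frac{R}{-14} b = \frac{-2 + \sqrt{6}}{-14} \left(-55\right) = \left(-2 + \sqrt{6}\right) \left(- \frac{1}{14}\right) \left(-55\right) = \left(\frac{1}{7} - \frac{\sqrt{6}}{14}\right) \left(-55\right) = - \frac{55}{7} + \frac{55 \sqrt{6}}{14}$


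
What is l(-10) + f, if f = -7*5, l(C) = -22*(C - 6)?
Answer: 317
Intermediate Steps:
l(C) = 132 - 22*C (l(C) = -22*(-6 + C) = 132 - 22*C)
f = -35
l(-10) + f = (132 - 22*(-10)) - 35 = (132 + 220) - 35 = 352 - 35 = 317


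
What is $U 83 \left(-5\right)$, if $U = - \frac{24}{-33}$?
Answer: $- \frac{3320}{11} \approx -301.82$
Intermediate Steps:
$U = \frac{8}{11}$ ($U = \left(-24\right) \left(- \frac{1}{33}\right) = \frac{8}{11} \approx 0.72727$)
$U 83 \left(-5\right) = \frac{8 \cdot 83 \left(-5\right)}{11} = \frac{8}{11} \left(-415\right) = - \frac{3320}{11}$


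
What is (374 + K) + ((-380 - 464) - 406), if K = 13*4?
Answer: -824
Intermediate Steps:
K = 52
(374 + K) + ((-380 - 464) - 406) = (374 + 52) + ((-380 - 464) - 406) = 426 + (-844 - 406) = 426 - 1250 = -824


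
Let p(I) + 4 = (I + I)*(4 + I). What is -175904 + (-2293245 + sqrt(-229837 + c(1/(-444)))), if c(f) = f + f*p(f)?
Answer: -2469149 + 5*I*sqrt(89320637057118)/98568 ≈ -2.4691e+6 + 479.41*I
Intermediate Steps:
p(I) = -4 + 2*I*(4 + I) (p(I) = -4 + (I + I)*(4 + I) = -4 + (2*I)*(4 + I) = -4 + 2*I*(4 + I))
c(f) = f + f*(-4 + 2*f**2 + 8*f)
-175904 + (-2293245 + sqrt(-229837 + c(1/(-444)))) = -175904 + (-2293245 + sqrt(-229837 + (-3 + 2*(1/(-444))**2 + 8/(-444))/(-444))) = -175904 + (-2293245 + sqrt(-229837 - (-3 + 2*(-1/444)**2 + 8*(-1/444))/444)) = -175904 + (-2293245 + sqrt(-229837 - (-3 + 2*(1/197136) - 2/111)/444)) = -175904 + (-2293245 + sqrt(-229837 - (-3 + 1/98568 - 2/111)/444)) = -175904 + (-2293245 + sqrt(-229837 - 1/444*(-297479/98568))) = -175904 + (-2293245 + sqrt(-229837 + 297479/43764192)) = -175904 + (-2293245 + sqrt(-10058630299225/43764192)) = -175904 + (-2293245 + 5*I*sqrt(89320637057118)/98568) = -2469149 + 5*I*sqrt(89320637057118)/98568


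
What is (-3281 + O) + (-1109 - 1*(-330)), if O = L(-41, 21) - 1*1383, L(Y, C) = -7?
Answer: -5450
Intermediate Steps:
O = -1390 (O = -7 - 1*1383 = -7 - 1383 = -1390)
(-3281 + O) + (-1109 - 1*(-330)) = (-3281 - 1390) + (-1109 - 1*(-330)) = -4671 + (-1109 + 330) = -4671 - 779 = -5450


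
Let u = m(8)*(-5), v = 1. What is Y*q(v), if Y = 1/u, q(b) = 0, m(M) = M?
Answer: 0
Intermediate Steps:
u = -40 (u = 8*(-5) = -40)
Y = -1/40 (Y = 1/(-40) = -1/40 ≈ -0.025000)
Y*q(v) = -1/40*0 = 0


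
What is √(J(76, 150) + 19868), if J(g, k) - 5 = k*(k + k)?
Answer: √64873 ≈ 254.70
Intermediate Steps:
J(g, k) = 5 + 2*k² (J(g, k) = 5 + k*(k + k) = 5 + k*(2*k) = 5 + 2*k²)
√(J(76, 150) + 19868) = √((5 + 2*150²) + 19868) = √((5 + 2*22500) + 19868) = √((5 + 45000) + 19868) = √(45005 + 19868) = √64873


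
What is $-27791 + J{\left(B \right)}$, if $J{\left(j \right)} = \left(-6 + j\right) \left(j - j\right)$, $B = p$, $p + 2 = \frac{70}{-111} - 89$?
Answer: $-27791$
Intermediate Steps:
$p = - \frac{10171}{111}$ ($p = -2 - \left(89 - \frac{70}{-111}\right) = -2 + \left(70 \left(- \frac{1}{111}\right) - 89\right) = -2 - \frac{9949}{111} = - \frac{10171}{111} \approx -91.631$)
$B = - \frac{10171}{111} \approx -91.631$
$J{\left(j \right)} = 0$ ($J{\left(j \right)} = \left(-6 + j\right) 0 = 0$)
$-27791 + J{\left(B \right)} = -27791 + 0 = -27791$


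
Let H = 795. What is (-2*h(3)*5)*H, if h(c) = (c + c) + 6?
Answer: -95400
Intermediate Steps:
h(c) = 6 + 2*c (h(c) = 2*c + 6 = 6 + 2*c)
(-2*h(3)*5)*H = (-2*(6 + 2*3)*5)*795 = (-2*(6 + 6)*5)*795 = (-2*12*5)*795 = -24*5*795 = -120*795 = -95400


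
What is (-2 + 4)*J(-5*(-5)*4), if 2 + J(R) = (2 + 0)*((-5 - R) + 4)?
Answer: -408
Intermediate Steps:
J(R) = -4 - 2*R (J(R) = -2 + (2 + 0)*((-5 - R) + 4) = -2 + 2*(-1 - R) = -2 + (-2 - 2*R) = -4 - 2*R)
(-2 + 4)*J(-5*(-5)*4) = (-2 + 4)*(-4 - 2*(-5*(-5))*4) = 2*(-4 - 50*4) = 2*(-4 - 2*100) = 2*(-4 - 200) = 2*(-204) = -408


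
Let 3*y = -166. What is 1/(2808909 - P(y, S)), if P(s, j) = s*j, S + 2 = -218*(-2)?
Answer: 3/8498771 ≈ 3.5299e-7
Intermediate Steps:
y = -166/3 (y = (1/3)*(-166) = -166/3 ≈ -55.333)
S = 434 (S = -2 - 218*(-2) = -2 + 436 = 434)
P(s, j) = j*s
1/(2808909 - P(y, S)) = 1/(2808909 - 434*(-166)/3) = 1/(2808909 - 1*(-72044/3)) = 1/(2808909 + 72044/3) = 1/(8498771/3) = 3/8498771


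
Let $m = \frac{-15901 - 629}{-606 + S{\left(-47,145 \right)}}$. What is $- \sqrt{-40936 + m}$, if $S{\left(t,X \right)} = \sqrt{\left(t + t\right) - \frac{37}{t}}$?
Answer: $- \sqrt{2} \sqrt{- \frac{582581121 - 20468 i \sqrt{205907}}{28482 - i \sqrt{205907}}} \approx -0.001074 - 202.26 i$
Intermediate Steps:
$S{\left(t,X \right)} = \sqrt{- \frac{37}{t} + 2 t}$ ($S{\left(t,X \right)} = \sqrt{2 t - \frac{37}{t}} = \sqrt{- \frac{37}{t} + 2 t}$)
$m = - \frac{16530}{-606 + \frac{i \sqrt{205907}}{47}}$ ($m = \frac{-15901 - 629}{-606 + \sqrt{- \frac{37}{-47} + 2 \left(-47\right)}} = - \frac{16530}{-606 + \sqrt{\left(-37\right) \left(- \frac{1}{47}\right) - 94}} = - \frac{16530}{-606 + \sqrt{\frac{37}{47} - 94}} = - \frac{16530}{-606 + \sqrt{- \frac{4381}{47}}} = - \frac{16530}{-606 + \frac{i \sqrt{205907}}{47}} \approx 27.27 + 0.43447 i$)
$- \sqrt{-40936 + m} = - \sqrt{-40936 + \left(\frac{470807460}{17264473} + \frac{16530 i \sqrt{205907}}{17264473}\right)} = - \sqrt{- \frac{706267659268}{17264473} + \frac{16530 i \sqrt{205907}}{17264473}}$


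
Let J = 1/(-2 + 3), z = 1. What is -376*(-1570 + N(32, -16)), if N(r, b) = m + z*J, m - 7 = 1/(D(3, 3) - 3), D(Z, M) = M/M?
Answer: 587500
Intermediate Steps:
D(Z, M) = 1
m = 13/2 (m = 7 + 1/(1 - 3) = 7 + 1/(-2) = 7 - 1/2 = 13/2 ≈ 6.5000)
J = 1 (J = 1/1 = 1)
N(r, b) = 15/2 (N(r, b) = 13/2 + 1*1 = 13/2 + 1 = 15/2)
-376*(-1570 + N(32, -16)) = -376*(-1570 + 15/2) = -376*(-3125/2) = 587500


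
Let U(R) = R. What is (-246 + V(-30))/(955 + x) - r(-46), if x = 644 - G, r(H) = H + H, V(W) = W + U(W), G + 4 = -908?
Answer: 25634/279 ≈ 91.878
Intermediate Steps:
G = -912 (G = -4 - 908 = -912)
V(W) = 2*W (V(W) = W + W = 2*W)
r(H) = 2*H
x = 1556 (x = 644 - 1*(-912) = 644 + 912 = 1556)
(-246 + V(-30))/(955 + x) - r(-46) = (-246 + 2*(-30))/(955 + 1556) - 2*(-46) = (-246 - 60)/2511 - 1*(-92) = -306*1/2511 + 92 = -34/279 + 92 = 25634/279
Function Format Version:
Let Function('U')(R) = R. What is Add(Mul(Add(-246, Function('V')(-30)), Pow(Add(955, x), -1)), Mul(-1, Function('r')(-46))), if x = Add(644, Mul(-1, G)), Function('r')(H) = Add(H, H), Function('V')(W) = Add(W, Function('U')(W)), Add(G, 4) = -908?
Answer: Rational(25634, 279) ≈ 91.878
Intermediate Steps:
G = -912 (G = Add(-4, -908) = -912)
Function('V')(W) = Mul(2, W) (Function('V')(W) = Add(W, W) = Mul(2, W))
Function('r')(H) = Mul(2, H)
x = 1556 (x = Add(644, Mul(-1, -912)) = Add(644, 912) = 1556)
Add(Mul(Add(-246, Function('V')(-30)), Pow(Add(955, x), -1)), Mul(-1, Function('r')(-46))) = Add(Mul(Add(-246, Mul(2, -30)), Pow(Add(955, 1556), -1)), Mul(-1, Mul(2, -46))) = Add(Mul(Add(-246, -60), Pow(2511, -1)), Mul(-1, -92)) = Add(Mul(-306, Rational(1, 2511)), 92) = Add(Rational(-34, 279), 92) = Rational(25634, 279)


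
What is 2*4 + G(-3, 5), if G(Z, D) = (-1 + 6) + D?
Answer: 18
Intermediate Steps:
G(Z, D) = 5 + D
2*4 + G(-3, 5) = 2*4 + (5 + 5) = 8 + 10 = 18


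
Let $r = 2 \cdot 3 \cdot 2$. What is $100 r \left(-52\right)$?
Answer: $-62400$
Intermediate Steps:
$r = 12$ ($r = 6 \cdot 2 = 12$)
$100 r \left(-52\right) = 100 \cdot 12 \left(-52\right) = 1200 \left(-52\right) = -62400$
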